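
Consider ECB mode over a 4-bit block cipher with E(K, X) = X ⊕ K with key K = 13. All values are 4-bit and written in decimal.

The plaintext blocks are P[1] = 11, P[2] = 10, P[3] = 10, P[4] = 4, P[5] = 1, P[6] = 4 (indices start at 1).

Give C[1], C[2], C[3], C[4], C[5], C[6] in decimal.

C[1] = 6, C[2] = 7, C[3] = 7, C[4] = 9, C[5] = 12, C[6] = 9

ECB encryption: C_i = E(K, P_i).
C[1]: E(K, 11) = 6.
C[2]: E(K, 10) = 7.
C[3]: E(K, 10) = 7.
C[4]: E(K, 4) = 9.
C[5]: E(K, 1) = 12.
C[6]: E(K, 4) = 9.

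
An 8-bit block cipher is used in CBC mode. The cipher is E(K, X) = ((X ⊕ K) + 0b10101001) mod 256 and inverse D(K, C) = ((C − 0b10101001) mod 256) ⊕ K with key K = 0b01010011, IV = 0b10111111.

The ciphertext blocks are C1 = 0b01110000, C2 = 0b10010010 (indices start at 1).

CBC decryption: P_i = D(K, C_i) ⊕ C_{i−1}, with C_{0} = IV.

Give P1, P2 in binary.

P1 = 0b00101011, P2 = 0b11001010

P1: D(K, 0b01110000) = 0b10010100; 0b10010100 ⊕ 0b10111111 = 0b00101011.
P2: D(K, 0b10010010) = 0b10111010; 0b10111010 ⊕ 0b01110000 = 0b11001010.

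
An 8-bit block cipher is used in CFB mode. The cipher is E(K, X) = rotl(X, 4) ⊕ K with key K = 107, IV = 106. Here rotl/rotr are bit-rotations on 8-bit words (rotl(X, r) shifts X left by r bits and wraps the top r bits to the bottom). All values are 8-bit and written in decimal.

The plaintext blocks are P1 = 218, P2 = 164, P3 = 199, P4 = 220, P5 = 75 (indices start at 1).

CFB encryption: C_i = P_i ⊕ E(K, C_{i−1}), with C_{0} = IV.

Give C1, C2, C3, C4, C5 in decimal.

C1: E(K, 106) = 205; 218 ⊕ 205 = 23.
C2: E(K, 23) = 26; 164 ⊕ 26 = 190.
C3: E(K, 190) = 128; 199 ⊕ 128 = 71.
C4: E(K, 71) = 31; 220 ⊕ 31 = 195.
C5: E(K, 195) = 87; 75 ⊕ 87 = 28.

C1 = 23, C2 = 190, C3 = 71, C4 = 195, C5 = 28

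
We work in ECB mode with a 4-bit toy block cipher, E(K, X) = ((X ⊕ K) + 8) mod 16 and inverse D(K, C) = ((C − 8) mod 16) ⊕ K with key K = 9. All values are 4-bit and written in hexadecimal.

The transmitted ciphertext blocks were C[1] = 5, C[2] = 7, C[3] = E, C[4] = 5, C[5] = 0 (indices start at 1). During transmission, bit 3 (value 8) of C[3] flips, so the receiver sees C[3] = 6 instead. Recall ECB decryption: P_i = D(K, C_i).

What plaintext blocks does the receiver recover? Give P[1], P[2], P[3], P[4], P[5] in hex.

Only C[3] changed, to 6. In ECB, a change in C_i affects only P_i. Decrypting the received ciphertext:
P[1]: D(K, 5) = 4.
P[2]: D(K, 7) = 6.
P[3]: D(K, 6) = 7.
P[4]: D(K, 5) = 4.
P[5]: D(K, 0) = 1.
Blocks that differ from the original plaintext: P[3].

P[1] = 4, P[2] = 6, P[3] = 7, P[4] = 4, P[5] = 1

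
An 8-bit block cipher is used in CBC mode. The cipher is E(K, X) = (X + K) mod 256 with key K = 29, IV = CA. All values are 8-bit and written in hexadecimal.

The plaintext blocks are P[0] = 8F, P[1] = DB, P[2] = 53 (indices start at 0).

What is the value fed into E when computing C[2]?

8D

CBC encryption: C_i = E(K, P_i ⊕ C_{i−1}), with C_{−1} = IV.
C[0]: P[0] ⊕ CA = 45; E(K, 45) = 6E.
C[1]: P[1] ⊕ 6E = B5; E(K, B5) = DE.
C[2]: P[2] ⊕ DE = 8D; E(K, 8D) = B6.
So the input to E for block [2] is 8D.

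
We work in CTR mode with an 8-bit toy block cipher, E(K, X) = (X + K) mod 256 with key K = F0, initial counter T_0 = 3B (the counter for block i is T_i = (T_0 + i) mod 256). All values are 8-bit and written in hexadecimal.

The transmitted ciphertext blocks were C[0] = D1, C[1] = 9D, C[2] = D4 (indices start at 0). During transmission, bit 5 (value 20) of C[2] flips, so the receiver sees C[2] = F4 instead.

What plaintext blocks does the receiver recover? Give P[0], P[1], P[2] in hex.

P[0] = FA, P[1] = B1, P[2] = D9

CTR decryption: S_i = E(K, T_i) where T_i is the counter for block i; P_i = C_i ⊕ S_i.
Only C[2] changed, to F4. In CTR, a change in C_i flips the same bit in P_i only; the keystream is unaffected. Decrypting the received ciphertext:
P[0]: T = 3B, S = E(K, T) = 2B; D1 ⊕ 2B = FA.
P[1]: T = 3C, S = E(K, T) = 2C; 9D ⊕ 2C = B1.
P[2]: T = 3D, S = E(K, T) = 2D; F4 ⊕ 2D = D9.
Blocks that differ from the original plaintext: P[2].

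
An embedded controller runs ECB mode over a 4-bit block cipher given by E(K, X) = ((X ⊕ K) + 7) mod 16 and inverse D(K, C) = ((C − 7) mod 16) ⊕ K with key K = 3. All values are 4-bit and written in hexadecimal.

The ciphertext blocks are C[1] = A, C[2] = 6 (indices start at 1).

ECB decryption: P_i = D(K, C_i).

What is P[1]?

P[1] = 0

P[1]: D(K, A) = 0.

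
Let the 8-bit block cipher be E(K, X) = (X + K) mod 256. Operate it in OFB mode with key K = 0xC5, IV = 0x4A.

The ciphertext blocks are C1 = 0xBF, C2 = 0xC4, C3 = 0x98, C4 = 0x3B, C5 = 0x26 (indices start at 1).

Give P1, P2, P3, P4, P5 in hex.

P1 = 0xB0, P2 = 0x10, P3 = 0x01, P4 = 0x65, P5 = 0x05

OFB decryption: S_i = E(K, S_{i−1}) with S_{0} = IV; P_i = C_i ⊕ S_i.
P1: S = E(K, 0x4A) = 0x0F; 0xBF ⊕ 0x0F = 0xB0.
P2: S = E(K, 0x0F) = 0xD4; 0xC4 ⊕ 0xD4 = 0x10.
P3: S = E(K, 0xD4) = 0x99; 0x98 ⊕ 0x99 = 0x01.
P4: S = E(K, 0x99) = 0x5E; 0x3B ⊕ 0x5E = 0x65.
P5: S = E(K, 0x5E) = 0x23; 0x26 ⊕ 0x23 = 0x05.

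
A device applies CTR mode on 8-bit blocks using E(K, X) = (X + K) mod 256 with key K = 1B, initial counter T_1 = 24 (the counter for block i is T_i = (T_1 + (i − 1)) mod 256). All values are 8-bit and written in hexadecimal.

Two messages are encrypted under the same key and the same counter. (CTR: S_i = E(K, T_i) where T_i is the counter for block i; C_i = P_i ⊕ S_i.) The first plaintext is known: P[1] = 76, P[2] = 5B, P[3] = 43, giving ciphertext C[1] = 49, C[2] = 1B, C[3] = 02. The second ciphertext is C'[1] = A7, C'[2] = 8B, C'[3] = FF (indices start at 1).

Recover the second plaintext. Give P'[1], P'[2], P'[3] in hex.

In CTR with a reused counter, both messages share the same keystream S_i, so C_i ⊕ C'_i = P_i ⊕ P'_i and thus P'_i = P_i ⊕ C_i ⊕ C'_i.
P'[1]: 76 ⊕ 49 ⊕ A7 = 98.
P'[2]: 5B ⊕ 1B ⊕ 8B = CB.
P'[3]: 43 ⊕ 02 ⊕ FF = BE.

P'[1] = 98, P'[2] = CB, P'[3] = BE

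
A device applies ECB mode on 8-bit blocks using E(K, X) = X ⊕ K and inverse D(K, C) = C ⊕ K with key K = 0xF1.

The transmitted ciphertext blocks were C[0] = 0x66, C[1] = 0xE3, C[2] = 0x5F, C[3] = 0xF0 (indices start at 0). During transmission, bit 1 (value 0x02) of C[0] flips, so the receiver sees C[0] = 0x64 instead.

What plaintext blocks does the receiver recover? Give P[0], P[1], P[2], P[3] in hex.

P[0] = 0x95, P[1] = 0x12, P[2] = 0xAE, P[3] = 0x01

ECB decryption: P_i = D(K, C_i).
Only C[0] changed, to 0x64. In ECB, a change in C_i affects only P_i. Decrypting the received ciphertext:
P[0]: D(K, 0x64) = 0x95.
P[1]: D(K, 0xE3) = 0x12.
P[2]: D(K, 0x5F) = 0xAE.
P[3]: D(K, 0xF0) = 0x01.
Blocks that differ from the original plaintext: P[0].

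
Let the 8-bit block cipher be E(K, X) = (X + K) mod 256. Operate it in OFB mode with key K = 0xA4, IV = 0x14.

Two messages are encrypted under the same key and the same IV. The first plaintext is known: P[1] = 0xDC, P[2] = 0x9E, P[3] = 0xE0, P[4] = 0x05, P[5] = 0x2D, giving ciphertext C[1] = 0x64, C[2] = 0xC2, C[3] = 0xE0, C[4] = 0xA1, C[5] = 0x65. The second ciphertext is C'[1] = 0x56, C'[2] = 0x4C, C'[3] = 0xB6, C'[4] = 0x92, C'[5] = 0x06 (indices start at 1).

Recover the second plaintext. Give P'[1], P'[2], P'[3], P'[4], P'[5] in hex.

P'[1] = 0xEE, P'[2] = 0x10, P'[3] = 0xB6, P'[4] = 0x36, P'[5] = 0x4E

In OFB with a reused IV, both messages share the same keystream S_i, so C_i ⊕ C'_i = P_i ⊕ P'_i and thus P'_i = P_i ⊕ C_i ⊕ C'_i.
P'[1]: 0xDC ⊕ 0x64 ⊕ 0x56 = 0xEE.
P'[2]: 0x9E ⊕ 0xC2 ⊕ 0x4C = 0x10.
P'[3]: 0xE0 ⊕ 0xE0 ⊕ 0xB6 = 0xB6.
P'[4]: 0x05 ⊕ 0xA1 ⊕ 0x92 = 0x36.
P'[5]: 0x2D ⊕ 0x65 ⊕ 0x06 = 0x4E.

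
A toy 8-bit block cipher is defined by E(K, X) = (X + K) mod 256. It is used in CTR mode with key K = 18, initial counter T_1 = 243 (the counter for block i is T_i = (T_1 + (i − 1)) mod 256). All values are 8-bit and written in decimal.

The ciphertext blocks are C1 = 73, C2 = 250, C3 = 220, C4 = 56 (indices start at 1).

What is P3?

P3 = 219

CTR decryption: S_i = E(K, T_i) where T_i is the counter for block i; P_i = C_i ⊕ S_i.
P3: T = 245, S = E(K, T) = 7; 220 ⊕ 7 = 219.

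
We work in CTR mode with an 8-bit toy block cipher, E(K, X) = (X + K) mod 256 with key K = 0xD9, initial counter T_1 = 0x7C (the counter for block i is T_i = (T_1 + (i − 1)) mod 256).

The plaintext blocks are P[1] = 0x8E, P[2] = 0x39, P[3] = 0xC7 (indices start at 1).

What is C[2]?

C[2] = 0x6F

CTR encryption: S_i = E(K, T_i) where T_i is the counter for block i; C_i = P_i ⊕ S_i.
C[1]: T = 0x7C, S = E(K, T) = 0x55; 0x8E ⊕ 0x55 = 0xDB.
C[2]: T = 0x7D, S = E(K, T) = 0x56; 0x39 ⊕ 0x56 = 0x6F.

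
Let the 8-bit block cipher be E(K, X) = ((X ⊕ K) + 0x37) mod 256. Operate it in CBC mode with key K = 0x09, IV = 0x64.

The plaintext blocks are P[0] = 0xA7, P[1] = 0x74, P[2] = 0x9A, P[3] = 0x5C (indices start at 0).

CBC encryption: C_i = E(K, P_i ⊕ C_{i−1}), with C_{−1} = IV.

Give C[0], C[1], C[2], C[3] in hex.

C[0] = 0x01, C[1] = 0xB3, C[2] = 0x57, C[3] = 0x39

C[0]: P[0] ⊕ 0x64 = 0xC3; E(K, 0xC3) = 0x01.
C[1]: P[1] ⊕ 0x01 = 0x75; E(K, 0x75) = 0xB3.
C[2]: P[2] ⊕ 0xB3 = 0x29; E(K, 0x29) = 0x57.
C[3]: P[3] ⊕ 0x57 = 0x0B; E(K, 0x0B) = 0x39.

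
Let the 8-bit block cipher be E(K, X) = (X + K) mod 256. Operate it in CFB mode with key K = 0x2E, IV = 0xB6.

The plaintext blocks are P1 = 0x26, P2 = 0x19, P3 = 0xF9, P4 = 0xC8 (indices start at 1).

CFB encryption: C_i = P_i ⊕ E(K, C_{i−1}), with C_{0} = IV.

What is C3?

C1: E(K, 0xB6) = 0xE4; 0x26 ⊕ 0xE4 = 0xC2.
C2: E(K, 0xC2) = 0xF0; 0x19 ⊕ 0xF0 = 0xE9.
C3: E(K, 0xE9) = 0x17; 0xF9 ⊕ 0x17 = 0xEE.

C3 = 0xEE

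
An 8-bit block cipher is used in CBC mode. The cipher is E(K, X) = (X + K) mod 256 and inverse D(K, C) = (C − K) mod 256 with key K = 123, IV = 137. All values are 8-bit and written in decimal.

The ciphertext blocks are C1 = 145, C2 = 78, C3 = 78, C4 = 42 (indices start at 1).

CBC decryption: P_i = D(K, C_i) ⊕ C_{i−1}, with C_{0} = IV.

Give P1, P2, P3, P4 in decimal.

P1: D(K, 145) = 22; 22 ⊕ 137 = 159.
P2: D(K, 78) = 211; 211 ⊕ 145 = 66.
P3: D(K, 78) = 211; 211 ⊕ 78 = 157.
P4: D(K, 42) = 175; 175 ⊕ 78 = 225.

P1 = 159, P2 = 66, P3 = 157, P4 = 225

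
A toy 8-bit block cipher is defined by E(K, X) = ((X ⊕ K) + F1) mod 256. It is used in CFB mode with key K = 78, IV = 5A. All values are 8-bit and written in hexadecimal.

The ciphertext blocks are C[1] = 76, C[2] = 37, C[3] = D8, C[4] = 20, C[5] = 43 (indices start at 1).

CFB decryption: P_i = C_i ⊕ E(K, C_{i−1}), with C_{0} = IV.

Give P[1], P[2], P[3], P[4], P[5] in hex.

P[1]: E(K, 5A) = 13; 76 ⊕ 13 = 65.
P[2]: E(K, 76) = FF; 37 ⊕ FF = C8.
P[3]: E(K, 37) = 40; D8 ⊕ 40 = 98.
P[4]: E(K, D8) = 91; 20 ⊕ 91 = B1.
P[5]: E(K, 20) = 49; 43 ⊕ 49 = 0A.

P[1] = 65, P[2] = C8, P[3] = 98, P[4] = B1, P[5] = 0A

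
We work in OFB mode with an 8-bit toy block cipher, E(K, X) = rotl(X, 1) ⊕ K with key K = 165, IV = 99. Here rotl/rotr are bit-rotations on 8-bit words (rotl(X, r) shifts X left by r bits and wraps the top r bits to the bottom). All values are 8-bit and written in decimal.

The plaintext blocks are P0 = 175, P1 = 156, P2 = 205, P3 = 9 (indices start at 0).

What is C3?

OFB encryption: S_i = E(K, S_{i−1}) with S_{−1} = IV; C_i = P_i ⊕ S_i.
C0: S = E(K, 99) = 99; 175 ⊕ 99 = 204.
C1: S = E(K, 99) = 99; 156 ⊕ 99 = 255.
C2: S = E(K, 99) = 99; 205 ⊕ 99 = 174.
C3: S = E(K, 99) = 99; 9 ⊕ 99 = 106.

C3 = 106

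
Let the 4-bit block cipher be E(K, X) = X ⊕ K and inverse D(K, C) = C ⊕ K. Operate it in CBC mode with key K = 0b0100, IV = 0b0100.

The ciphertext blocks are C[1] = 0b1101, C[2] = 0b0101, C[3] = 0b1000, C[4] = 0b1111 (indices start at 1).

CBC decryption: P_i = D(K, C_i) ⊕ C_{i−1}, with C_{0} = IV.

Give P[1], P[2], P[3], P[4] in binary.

P[1]: D(K, 0b1101) = 0b1001; 0b1001 ⊕ 0b0100 = 0b1101.
P[2]: D(K, 0b0101) = 0b0001; 0b0001 ⊕ 0b1101 = 0b1100.
P[3]: D(K, 0b1000) = 0b1100; 0b1100 ⊕ 0b0101 = 0b1001.
P[4]: D(K, 0b1111) = 0b1011; 0b1011 ⊕ 0b1000 = 0b0011.

P[1] = 0b1101, P[2] = 0b1100, P[3] = 0b1001, P[4] = 0b0011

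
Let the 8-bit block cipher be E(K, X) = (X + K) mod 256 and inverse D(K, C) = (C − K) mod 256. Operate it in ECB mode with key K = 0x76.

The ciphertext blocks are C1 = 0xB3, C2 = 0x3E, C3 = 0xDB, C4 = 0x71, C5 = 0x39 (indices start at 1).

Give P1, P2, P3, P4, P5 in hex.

ECB decryption: P_i = D(K, C_i).
P1: D(K, 0xB3) = 0x3D.
P2: D(K, 0x3E) = 0xC8.
P3: D(K, 0xDB) = 0x65.
P4: D(K, 0x71) = 0xFB.
P5: D(K, 0x39) = 0xC3.

P1 = 0x3D, P2 = 0xC8, P3 = 0x65, P4 = 0xFB, P5 = 0xC3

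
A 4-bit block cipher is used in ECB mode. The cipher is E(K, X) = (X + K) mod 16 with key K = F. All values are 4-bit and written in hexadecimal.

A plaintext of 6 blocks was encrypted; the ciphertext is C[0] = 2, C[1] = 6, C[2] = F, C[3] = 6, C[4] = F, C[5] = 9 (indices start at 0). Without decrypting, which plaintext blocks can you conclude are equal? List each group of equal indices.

ECB encrypts each block independently with the same key, so equal ciphertext blocks imply equal plaintext blocks.
C[1] = C[3] = 6, so P[1] = P[3].
C[2] = C[4] = F, so P[2] = P[4].

P[1] = P[3]; P[2] = P[4]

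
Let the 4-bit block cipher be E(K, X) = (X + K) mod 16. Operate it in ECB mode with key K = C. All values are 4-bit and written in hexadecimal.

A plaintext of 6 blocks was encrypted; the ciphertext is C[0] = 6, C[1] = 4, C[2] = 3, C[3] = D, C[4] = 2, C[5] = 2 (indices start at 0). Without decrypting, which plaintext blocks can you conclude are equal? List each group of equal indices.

ECB encrypts each block independently with the same key, so equal ciphertext blocks imply equal plaintext blocks.
C[4] = C[5] = 2, so P[4] = P[5].

P[4] = P[5]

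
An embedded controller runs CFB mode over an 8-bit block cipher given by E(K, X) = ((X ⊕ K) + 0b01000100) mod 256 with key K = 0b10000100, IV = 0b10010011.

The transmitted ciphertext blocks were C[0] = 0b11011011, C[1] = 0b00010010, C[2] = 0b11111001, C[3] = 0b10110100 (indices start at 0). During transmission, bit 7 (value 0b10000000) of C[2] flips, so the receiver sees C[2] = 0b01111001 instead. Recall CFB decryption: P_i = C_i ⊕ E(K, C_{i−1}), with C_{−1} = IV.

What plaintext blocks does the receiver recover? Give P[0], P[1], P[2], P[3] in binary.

Only C[2] changed, to 0b01111001. In CFB, a change in C_i flips the same bit in P_i and garbles P_{i+1}. Decrypting the received ciphertext:
P[0]: E(K, 0b10010011) = 0b01011011; 0b11011011 ⊕ 0b01011011 = 0b10000000.
P[1]: E(K, 0b11011011) = 0b10100011; 0b00010010 ⊕ 0b10100011 = 0b10110001.
P[2]: E(K, 0b00010010) = 0b11011010; 0b01111001 ⊕ 0b11011010 = 0b10100011.
P[3]: E(K, 0b01111001) = 0b01000001; 0b10110100 ⊕ 0b01000001 = 0b11110101.
Blocks that differ from the original plaintext: P[2], P[3].

P[0] = 0b10000000, P[1] = 0b10110001, P[2] = 0b10100011, P[3] = 0b11110101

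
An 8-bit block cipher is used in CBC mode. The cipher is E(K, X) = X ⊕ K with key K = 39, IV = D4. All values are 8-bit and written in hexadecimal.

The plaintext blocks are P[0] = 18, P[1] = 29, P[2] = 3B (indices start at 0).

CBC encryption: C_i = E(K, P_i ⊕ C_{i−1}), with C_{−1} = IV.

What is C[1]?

C[0]: P[0] ⊕ D4 = CC; E(K, CC) = F5.
C[1]: P[1] ⊕ F5 = DC; E(K, DC) = E5.

C[1] = E5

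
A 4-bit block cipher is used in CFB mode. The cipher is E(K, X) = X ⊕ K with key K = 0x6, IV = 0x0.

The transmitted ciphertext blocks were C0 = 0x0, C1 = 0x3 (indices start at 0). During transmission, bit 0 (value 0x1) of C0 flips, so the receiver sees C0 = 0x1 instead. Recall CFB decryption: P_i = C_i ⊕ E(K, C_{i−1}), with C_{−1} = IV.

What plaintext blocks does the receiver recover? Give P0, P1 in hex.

Only C0 changed, to 0x1. In CFB, a change in C_i flips the same bit in P_i and garbles P_{i+1}. Decrypting the received ciphertext:
P0: E(K, 0x0) = 0x6; 0x1 ⊕ 0x6 = 0x7.
P1: E(K, 0x1) = 0x7; 0x3 ⊕ 0x7 = 0x4.
Blocks that differ from the original plaintext: P0, P1.

P0 = 0x7, P1 = 0x4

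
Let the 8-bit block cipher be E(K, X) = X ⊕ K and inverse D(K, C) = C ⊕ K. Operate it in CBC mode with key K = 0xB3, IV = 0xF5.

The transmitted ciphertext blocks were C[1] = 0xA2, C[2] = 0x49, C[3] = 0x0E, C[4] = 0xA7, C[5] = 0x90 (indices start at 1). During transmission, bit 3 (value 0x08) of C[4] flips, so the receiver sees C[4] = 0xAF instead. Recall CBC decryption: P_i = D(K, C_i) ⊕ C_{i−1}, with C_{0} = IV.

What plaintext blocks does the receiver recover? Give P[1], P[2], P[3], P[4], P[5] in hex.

Only C[4] changed, to 0xAF. In CBC, a change in C_i garbles P_i and flips the same bit in P_{i+1}. Decrypting the received ciphertext:
P[1]: D(K, 0xA2) = 0x11; 0x11 ⊕ 0xF5 = 0xE4.
P[2]: D(K, 0x49) = 0xFA; 0xFA ⊕ 0xA2 = 0x58.
P[3]: D(K, 0x0E) = 0xBD; 0xBD ⊕ 0x49 = 0xF4.
P[4]: D(K, 0xAF) = 0x1C; 0x1C ⊕ 0x0E = 0x12.
P[5]: D(K, 0x90) = 0x23; 0x23 ⊕ 0xAF = 0x8C.
Blocks that differ from the original plaintext: P[4], P[5].

P[1] = 0xE4, P[2] = 0x58, P[3] = 0xF4, P[4] = 0x12, P[5] = 0x8C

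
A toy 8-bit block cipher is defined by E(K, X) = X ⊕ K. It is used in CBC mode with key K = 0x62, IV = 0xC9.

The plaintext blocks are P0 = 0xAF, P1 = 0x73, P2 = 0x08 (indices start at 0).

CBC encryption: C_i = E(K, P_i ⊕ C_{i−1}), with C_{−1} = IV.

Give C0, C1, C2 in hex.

C0: P0 ⊕ 0xC9 = 0x66; E(K, 0x66) = 0x04.
C1: P1 ⊕ 0x04 = 0x77; E(K, 0x77) = 0x15.
C2: P2 ⊕ 0x15 = 0x1D; E(K, 0x1D) = 0x7F.

C0 = 0x04, C1 = 0x15, C2 = 0x7F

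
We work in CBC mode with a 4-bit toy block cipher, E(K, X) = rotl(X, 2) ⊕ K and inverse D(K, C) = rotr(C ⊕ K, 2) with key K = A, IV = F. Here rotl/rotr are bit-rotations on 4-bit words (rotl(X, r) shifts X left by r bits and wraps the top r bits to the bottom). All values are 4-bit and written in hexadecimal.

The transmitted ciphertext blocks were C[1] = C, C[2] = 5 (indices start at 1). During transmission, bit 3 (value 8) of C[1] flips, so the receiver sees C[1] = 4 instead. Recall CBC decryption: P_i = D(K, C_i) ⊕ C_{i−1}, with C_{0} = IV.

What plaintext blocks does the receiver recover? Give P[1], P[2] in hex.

Only C[1] changed, to 4. In CBC, a change in C_i garbles P_i and flips the same bit in P_{i+1}. Decrypting the received ciphertext:
P[1]: D(K, 4) = B; B ⊕ F = 4.
P[2]: D(K, 5) = F; F ⊕ 4 = B.
Blocks that differ from the original plaintext: P[1], P[2].

P[1] = 4, P[2] = B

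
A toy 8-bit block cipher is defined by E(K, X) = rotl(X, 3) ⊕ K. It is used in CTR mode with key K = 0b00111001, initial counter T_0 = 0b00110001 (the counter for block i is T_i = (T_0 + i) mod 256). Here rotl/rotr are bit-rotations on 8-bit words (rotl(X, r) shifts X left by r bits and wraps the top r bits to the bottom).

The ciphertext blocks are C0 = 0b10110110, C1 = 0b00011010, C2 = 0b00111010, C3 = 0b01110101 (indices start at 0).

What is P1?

CTR decryption: S_i = E(K, T_i) where T_i is the counter for block i; P_i = C_i ⊕ S_i.
P1: T = 0b00110010, S = E(K, T) = 0b10101000; 0b00011010 ⊕ 0b10101000 = 0b10110010.

P1 = 0b10110010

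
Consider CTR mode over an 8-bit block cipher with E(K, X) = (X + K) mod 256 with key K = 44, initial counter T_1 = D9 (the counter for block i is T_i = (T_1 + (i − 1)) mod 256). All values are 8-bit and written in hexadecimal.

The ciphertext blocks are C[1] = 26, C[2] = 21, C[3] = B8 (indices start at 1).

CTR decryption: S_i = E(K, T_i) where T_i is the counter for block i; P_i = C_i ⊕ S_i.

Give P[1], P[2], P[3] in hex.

P[1] = 3B, P[2] = 3F, P[3] = A7

P[1]: T = D9, S = E(K, T) = 1D; 26 ⊕ 1D = 3B.
P[2]: T = DA, S = E(K, T) = 1E; 21 ⊕ 1E = 3F.
P[3]: T = DB, S = E(K, T) = 1F; B8 ⊕ 1F = A7.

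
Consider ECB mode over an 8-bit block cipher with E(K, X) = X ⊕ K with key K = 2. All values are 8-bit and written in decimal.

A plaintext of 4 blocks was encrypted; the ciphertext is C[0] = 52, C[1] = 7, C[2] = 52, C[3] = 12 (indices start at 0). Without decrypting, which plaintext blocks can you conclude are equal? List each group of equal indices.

P[0] = P[2]

ECB encrypts each block independently with the same key, so equal ciphertext blocks imply equal plaintext blocks.
C[0] = C[2] = 52, so P[0] = P[2].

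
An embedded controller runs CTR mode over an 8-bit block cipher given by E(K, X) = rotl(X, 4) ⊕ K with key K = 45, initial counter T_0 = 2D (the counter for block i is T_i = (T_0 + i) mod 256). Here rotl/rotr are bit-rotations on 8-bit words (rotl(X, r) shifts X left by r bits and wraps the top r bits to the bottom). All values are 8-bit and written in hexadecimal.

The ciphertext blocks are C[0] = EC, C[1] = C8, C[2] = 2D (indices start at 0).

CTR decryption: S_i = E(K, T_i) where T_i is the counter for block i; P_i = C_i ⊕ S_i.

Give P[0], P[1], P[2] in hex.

P[0] = 7B, P[1] = 6F, P[2] = 9A

P[0]: T = 2D, S = E(K, T) = 97; EC ⊕ 97 = 7B.
P[1]: T = 2E, S = E(K, T) = A7; C8 ⊕ A7 = 6F.
P[2]: T = 2F, S = E(K, T) = B7; 2D ⊕ B7 = 9A.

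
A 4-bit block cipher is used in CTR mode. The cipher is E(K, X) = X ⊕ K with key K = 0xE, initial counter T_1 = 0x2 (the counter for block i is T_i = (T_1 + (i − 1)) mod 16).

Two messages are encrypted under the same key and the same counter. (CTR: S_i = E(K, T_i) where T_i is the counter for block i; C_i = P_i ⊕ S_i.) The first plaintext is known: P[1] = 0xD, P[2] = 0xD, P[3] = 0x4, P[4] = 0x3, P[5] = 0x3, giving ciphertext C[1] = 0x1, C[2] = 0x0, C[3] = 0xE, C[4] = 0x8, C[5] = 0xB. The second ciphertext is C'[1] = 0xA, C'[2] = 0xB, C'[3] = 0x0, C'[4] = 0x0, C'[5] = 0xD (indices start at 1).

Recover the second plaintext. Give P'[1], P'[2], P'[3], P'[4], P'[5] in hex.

P'[1] = 0x6, P'[2] = 0x6, P'[3] = 0xA, P'[4] = 0xB, P'[5] = 0x5

In CTR with a reused counter, both messages share the same keystream S_i, so C_i ⊕ C'_i = P_i ⊕ P'_i and thus P'_i = P_i ⊕ C_i ⊕ C'_i.
P'[1]: 0xD ⊕ 0x1 ⊕ 0xA = 0x6.
P'[2]: 0xD ⊕ 0x0 ⊕ 0xB = 0x6.
P'[3]: 0x4 ⊕ 0xE ⊕ 0x0 = 0xA.
P'[4]: 0x3 ⊕ 0x8 ⊕ 0x0 = 0xB.
P'[5]: 0x3 ⊕ 0xB ⊕ 0xD = 0x5.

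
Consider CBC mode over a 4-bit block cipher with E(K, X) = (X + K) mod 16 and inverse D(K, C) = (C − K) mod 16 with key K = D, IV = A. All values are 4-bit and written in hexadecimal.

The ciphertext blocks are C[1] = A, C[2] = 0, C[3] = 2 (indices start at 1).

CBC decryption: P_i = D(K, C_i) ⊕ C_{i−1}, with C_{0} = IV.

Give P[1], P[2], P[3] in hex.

P[1] = 7, P[2] = 9, P[3] = 5

P[1]: D(K, A) = D; D ⊕ A = 7.
P[2]: D(K, 0) = 3; 3 ⊕ A = 9.
P[3]: D(K, 2) = 5; 5 ⊕ 0 = 5.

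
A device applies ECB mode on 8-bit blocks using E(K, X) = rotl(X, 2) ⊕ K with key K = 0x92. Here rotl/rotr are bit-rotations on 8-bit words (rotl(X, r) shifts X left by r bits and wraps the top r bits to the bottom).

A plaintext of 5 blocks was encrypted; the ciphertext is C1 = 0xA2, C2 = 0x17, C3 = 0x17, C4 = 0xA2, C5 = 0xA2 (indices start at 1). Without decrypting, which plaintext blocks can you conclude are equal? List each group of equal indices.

ECB encrypts each block independently with the same key, so equal ciphertext blocks imply equal plaintext blocks.
C1 = C4 = C5 = 0xA2, so P1 = P4 = P5.
C2 = C3 = 0x17, so P2 = P3.

P1 = P4 = P5; P2 = P3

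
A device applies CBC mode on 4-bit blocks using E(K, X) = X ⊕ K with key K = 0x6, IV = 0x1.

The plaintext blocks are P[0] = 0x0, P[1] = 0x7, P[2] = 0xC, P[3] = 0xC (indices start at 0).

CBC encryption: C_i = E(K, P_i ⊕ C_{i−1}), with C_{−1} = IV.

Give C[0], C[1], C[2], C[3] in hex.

C[0] = 0x7, C[1] = 0x6, C[2] = 0xC, C[3] = 0x6

C[0]: P[0] ⊕ 0x1 = 0x1; E(K, 0x1) = 0x7.
C[1]: P[1] ⊕ 0x7 = 0x0; E(K, 0x0) = 0x6.
C[2]: P[2] ⊕ 0x6 = 0xA; E(K, 0xA) = 0xC.
C[3]: P[3] ⊕ 0xC = 0x0; E(K, 0x0) = 0x6.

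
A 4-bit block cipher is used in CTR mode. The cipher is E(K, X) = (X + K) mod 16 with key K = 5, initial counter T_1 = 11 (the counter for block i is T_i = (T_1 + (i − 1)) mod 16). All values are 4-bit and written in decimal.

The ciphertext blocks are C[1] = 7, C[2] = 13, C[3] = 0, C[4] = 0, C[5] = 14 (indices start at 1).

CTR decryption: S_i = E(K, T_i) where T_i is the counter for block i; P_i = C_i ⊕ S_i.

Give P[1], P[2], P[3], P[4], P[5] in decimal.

P[1]: T = 11, S = E(K, T) = 0; 7 ⊕ 0 = 7.
P[2]: T = 12, S = E(K, T) = 1; 13 ⊕ 1 = 12.
P[3]: T = 13, S = E(K, T) = 2; 0 ⊕ 2 = 2.
P[4]: T = 14, S = E(K, T) = 3; 0 ⊕ 3 = 3.
P[5]: T = 15, S = E(K, T) = 4; 14 ⊕ 4 = 10.

P[1] = 7, P[2] = 12, P[3] = 2, P[4] = 3, P[5] = 10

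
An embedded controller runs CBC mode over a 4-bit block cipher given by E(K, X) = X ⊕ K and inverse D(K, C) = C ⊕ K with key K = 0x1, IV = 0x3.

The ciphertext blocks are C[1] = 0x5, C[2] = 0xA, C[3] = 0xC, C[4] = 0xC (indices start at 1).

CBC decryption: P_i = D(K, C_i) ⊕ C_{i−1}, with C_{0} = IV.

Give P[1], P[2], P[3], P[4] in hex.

P[1]: D(K, 0x5) = 0x4; 0x4 ⊕ 0x3 = 0x7.
P[2]: D(K, 0xA) = 0xB; 0xB ⊕ 0x5 = 0xE.
P[3]: D(K, 0xC) = 0xD; 0xD ⊕ 0xA = 0x7.
P[4]: D(K, 0xC) = 0xD; 0xD ⊕ 0xC = 0x1.

P[1] = 0x7, P[2] = 0xE, P[3] = 0x7, P[4] = 0x1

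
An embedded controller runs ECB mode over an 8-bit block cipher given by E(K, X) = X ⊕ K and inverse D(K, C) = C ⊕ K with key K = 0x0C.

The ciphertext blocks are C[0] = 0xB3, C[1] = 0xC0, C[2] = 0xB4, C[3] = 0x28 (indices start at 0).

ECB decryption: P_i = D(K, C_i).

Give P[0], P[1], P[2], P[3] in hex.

P[0]: D(K, 0xB3) = 0xBF.
P[1]: D(K, 0xC0) = 0xCC.
P[2]: D(K, 0xB4) = 0xB8.
P[3]: D(K, 0x28) = 0x24.

P[0] = 0xBF, P[1] = 0xCC, P[2] = 0xB8, P[3] = 0x24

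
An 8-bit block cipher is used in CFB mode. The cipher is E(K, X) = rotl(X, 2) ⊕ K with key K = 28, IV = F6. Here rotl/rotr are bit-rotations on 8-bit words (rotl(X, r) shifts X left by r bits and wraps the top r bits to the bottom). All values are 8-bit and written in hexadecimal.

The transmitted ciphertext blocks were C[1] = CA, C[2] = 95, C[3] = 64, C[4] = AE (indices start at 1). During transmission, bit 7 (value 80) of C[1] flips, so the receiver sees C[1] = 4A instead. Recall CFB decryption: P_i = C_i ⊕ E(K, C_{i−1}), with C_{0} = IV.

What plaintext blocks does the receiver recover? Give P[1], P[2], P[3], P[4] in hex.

Only C[1] changed, to 4A. In CFB, a change in C_i flips the same bit in P_i and garbles P_{i+1}. Decrypting the received ciphertext:
P[1]: E(K, F6) = F3; 4A ⊕ F3 = B9.
P[2]: E(K, 4A) = 01; 95 ⊕ 01 = 94.
P[3]: E(K, 95) = 7E; 64 ⊕ 7E = 1A.
P[4]: E(K, 64) = B9; AE ⊕ B9 = 17.
Blocks that differ from the original plaintext: P[1], P[2].

P[1] = B9, P[2] = 94, P[3] = 1A, P[4] = 17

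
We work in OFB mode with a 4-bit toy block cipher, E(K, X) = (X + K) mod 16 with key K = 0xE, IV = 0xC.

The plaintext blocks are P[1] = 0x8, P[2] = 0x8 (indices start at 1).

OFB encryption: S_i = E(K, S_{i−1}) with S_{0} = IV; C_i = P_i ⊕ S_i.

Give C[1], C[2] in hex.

C[1]: S = E(K, 0xC) = 0xA; 0x8 ⊕ 0xA = 0x2.
C[2]: S = E(K, 0xA) = 0x8; 0x8 ⊕ 0x8 = 0x0.

C[1] = 0x2, C[2] = 0x0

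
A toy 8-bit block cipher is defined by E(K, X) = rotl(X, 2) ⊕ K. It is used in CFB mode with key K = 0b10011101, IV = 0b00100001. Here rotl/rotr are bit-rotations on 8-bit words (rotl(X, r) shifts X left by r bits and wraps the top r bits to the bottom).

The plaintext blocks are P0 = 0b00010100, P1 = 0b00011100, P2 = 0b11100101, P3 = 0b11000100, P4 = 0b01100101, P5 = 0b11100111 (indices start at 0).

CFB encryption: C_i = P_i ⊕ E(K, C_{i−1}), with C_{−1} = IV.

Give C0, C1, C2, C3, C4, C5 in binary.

C0: E(K, 0b00100001) = 0b00011001; 0b00010100 ⊕ 0b00011001 = 0b00001101.
C1: E(K, 0b00001101) = 0b10101001; 0b00011100 ⊕ 0b10101001 = 0b10110101.
C2: E(K, 0b10110101) = 0b01001011; 0b11100101 ⊕ 0b01001011 = 0b10101110.
C3: E(K, 0b10101110) = 0b00100111; 0b11000100 ⊕ 0b00100111 = 0b11100011.
C4: E(K, 0b11100011) = 0b00010010; 0b01100101 ⊕ 0b00010010 = 0b01110111.
C5: E(K, 0b01110111) = 0b01000000; 0b11100111 ⊕ 0b01000000 = 0b10100111.

C0 = 0b00001101, C1 = 0b10110101, C2 = 0b10101110, C3 = 0b11100011, C4 = 0b01110111, C5 = 0b10100111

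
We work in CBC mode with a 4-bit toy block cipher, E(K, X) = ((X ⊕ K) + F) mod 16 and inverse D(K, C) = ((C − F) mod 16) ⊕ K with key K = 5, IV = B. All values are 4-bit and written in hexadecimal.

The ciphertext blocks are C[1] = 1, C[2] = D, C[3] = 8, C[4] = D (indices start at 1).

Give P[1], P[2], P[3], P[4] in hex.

CBC decryption: P_i = D(K, C_i) ⊕ C_{i−1}, with C_{0} = IV.
P[1]: D(K, 1) = 7; 7 ⊕ B = C.
P[2]: D(K, D) = B; B ⊕ 1 = A.
P[3]: D(K, 8) = C; C ⊕ D = 1.
P[4]: D(K, D) = B; B ⊕ 8 = 3.

P[1] = C, P[2] = A, P[3] = 1, P[4] = 3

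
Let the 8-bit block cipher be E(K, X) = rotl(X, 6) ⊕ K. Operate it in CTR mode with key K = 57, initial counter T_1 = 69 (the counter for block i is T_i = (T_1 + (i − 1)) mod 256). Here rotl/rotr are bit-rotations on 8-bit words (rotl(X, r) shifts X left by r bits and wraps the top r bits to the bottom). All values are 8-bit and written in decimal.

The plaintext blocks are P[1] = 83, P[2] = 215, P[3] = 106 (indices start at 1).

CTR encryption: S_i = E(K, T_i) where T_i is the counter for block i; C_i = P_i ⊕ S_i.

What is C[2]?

C[2] = 127

C[1]: T = 69, S = E(K, T) = 104; 83 ⊕ 104 = 59.
C[2]: T = 70, S = E(K, T) = 168; 215 ⊕ 168 = 127.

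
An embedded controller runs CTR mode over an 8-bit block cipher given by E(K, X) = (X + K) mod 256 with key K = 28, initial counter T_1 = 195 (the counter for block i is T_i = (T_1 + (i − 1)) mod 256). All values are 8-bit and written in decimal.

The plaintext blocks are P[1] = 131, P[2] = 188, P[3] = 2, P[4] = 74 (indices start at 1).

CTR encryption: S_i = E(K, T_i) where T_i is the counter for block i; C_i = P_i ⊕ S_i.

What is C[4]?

C[4] = 168

C[1]: T = 195, S = E(K, T) = 223; 131 ⊕ 223 = 92.
C[2]: T = 196, S = E(K, T) = 224; 188 ⊕ 224 = 92.
C[3]: T = 197, S = E(K, T) = 225; 2 ⊕ 225 = 227.
C[4]: T = 198, S = E(K, T) = 226; 74 ⊕ 226 = 168.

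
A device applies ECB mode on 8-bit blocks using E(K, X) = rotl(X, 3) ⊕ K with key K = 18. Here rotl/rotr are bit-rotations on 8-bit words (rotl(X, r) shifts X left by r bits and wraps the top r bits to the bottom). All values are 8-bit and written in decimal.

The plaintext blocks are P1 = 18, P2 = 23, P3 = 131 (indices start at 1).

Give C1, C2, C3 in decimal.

ECB encryption: C_i = E(K, P_i).
C1: E(K, 18) = 130.
C2: E(K, 23) = 170.
C3: E(K, 131) = 14.

C1 = 130, C2 = 170, C3 = 14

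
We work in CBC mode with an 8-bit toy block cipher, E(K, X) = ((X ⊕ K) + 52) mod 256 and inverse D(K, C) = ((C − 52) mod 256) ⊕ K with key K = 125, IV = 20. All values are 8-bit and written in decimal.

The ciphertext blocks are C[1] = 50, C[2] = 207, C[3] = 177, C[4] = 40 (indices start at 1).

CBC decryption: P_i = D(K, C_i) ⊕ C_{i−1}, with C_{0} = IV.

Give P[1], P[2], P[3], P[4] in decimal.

P[1] = 151, P[2] = 212, P[3] = 207, P[4] = 56

P[1]: D(K, 50) = 131; 131 ⊕ 20 = 151.
P[2]: D(K, 207) = 230; 230 ⊕ 50 = 212.
P[3]: D(K, 177) = 0; 0 ⊕ 207 = 207.
P[4]: D(K, 40) = 137; 137 ⊕ 177 = 56.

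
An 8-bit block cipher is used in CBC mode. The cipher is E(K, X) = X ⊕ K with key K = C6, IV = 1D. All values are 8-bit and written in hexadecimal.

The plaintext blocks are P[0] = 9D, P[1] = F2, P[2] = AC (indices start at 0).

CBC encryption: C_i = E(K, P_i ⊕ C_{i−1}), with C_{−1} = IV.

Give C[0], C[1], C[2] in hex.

C[0] = 46, C[1] = 72, C[2] = 18

C[0]: P[0] ⊕ 1D = 80; E(K, 80) = 46.
C[1]: P[1] ⊕ 46 = B4; E(K, B4) = 72.
C[2]: P[2] ⊕ 72 = DE; E(K, DE) = 18.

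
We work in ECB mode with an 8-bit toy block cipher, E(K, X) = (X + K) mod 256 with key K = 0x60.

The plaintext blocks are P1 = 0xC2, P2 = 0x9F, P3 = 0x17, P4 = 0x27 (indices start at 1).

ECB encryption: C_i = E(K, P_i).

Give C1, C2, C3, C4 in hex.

C1 = 0x22, C2 = 0xFF, C3 = 0x77, C4 = 0x87

C1: E(K, 0xC2) = 0x22.
C2: E(K, 0x9F) = 0xFF.
C3: E(K, 0x17) = 0x77.
C4: E(K, 0x27) = 0x87.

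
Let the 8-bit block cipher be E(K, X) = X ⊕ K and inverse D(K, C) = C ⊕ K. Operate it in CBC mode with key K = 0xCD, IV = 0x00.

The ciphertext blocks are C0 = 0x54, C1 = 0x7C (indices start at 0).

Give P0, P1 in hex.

P0 = 0x99, P1 = 0xE5

CBC decryption: P_i = D(K, C_i) ⊕ C_{i−1}, with C_{−1} = IV.
P0: D(K, 0x54) = 0x99; 0x99 ⊕ 0x00 = 0x99.
P1: D(K, 0x7C) = 0xB1; 0xB1 ⊕ 0x54 = 0xE5.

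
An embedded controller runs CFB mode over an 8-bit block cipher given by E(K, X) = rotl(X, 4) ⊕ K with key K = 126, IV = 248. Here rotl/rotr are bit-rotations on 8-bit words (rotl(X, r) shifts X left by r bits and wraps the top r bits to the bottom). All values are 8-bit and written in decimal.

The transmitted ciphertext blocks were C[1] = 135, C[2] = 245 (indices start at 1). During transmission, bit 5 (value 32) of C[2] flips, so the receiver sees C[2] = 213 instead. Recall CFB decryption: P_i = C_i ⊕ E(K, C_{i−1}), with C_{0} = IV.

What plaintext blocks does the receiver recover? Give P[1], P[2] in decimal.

P[1] = 118, P[2] = 211

Only C[2] changed, to 213. In CFB, a change in C_i flips the same bit in P_i and garbles P_{i+1}. Decrypting the received ciphertext:
P[1]: E(K, 248) = 241; 135 ⊕ 241 = 118.
P[2]: E(K, 135) = 6; 213 ⊕ 6 = 211.
Blocks that differ from the original plaintext: P[2].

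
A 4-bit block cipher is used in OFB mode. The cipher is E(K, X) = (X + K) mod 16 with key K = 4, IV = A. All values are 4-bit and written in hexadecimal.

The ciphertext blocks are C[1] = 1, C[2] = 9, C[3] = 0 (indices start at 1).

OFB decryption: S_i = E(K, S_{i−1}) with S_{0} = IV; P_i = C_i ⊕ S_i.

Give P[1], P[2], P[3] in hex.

P[1] = F, P[2] = B, P[3] = 6

P[1]: S = E(K, A) = E; 1 ⊕ E = F.
P[2]: S = E(K, E) = 2; 9 ⊕ 2 = B.
P[3]: S = E(K, 2) = 6; 0 ⊕ 6 = 6.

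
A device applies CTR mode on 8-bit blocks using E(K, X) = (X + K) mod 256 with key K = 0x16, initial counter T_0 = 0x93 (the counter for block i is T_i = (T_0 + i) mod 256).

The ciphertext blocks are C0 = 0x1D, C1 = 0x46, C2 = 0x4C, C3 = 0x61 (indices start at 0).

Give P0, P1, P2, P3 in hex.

P0 = 0xB4, P1 = 0xEC, P2 = 0xE7, P3 = 0xCD

CTR decryption: S_i = E(K, T_i) where T_i is the counter for block i; P_i = C_i ⊕ S_i.
P0: T = 0x93, S = E(K, T) = 0xA9; 0x1D ⊕ 0xA9 = 0xB4.
P1: T = 0x94, S = E(K, T) = 0xAA; 0x46 ⊕ 0xAA = 0xEC.
P2: T = 0x95, S = E(K, T) = 0xAB; 0x4C ⊕ 0xAB = 0xE7.
P3: T = 0x96, S = E(K, T) = 0xAC; 0x61 ⊕ 0xAC = 0xCD.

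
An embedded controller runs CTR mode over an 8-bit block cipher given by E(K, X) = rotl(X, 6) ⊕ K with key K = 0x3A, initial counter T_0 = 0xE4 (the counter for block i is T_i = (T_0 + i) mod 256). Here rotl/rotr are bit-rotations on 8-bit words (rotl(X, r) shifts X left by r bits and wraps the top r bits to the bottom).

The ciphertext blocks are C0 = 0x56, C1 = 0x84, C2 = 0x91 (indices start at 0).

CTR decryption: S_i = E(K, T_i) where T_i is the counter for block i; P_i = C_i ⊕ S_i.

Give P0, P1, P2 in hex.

P0 = 0x55, P1 = 0xC7, P2 = 0x12

P0: T = 0xE4, S = E(K, T) = 0x03; 0x56 ⊕ 0x03 = 0x55.
P1: T = 0xE5, S = E(K, T) = 0x43; 0x84 ⊕ 0x43 = 0xC7.
P2: T = 0xE6, S = E(K, T) = 0x83; 0x91 ⊕ 0x83 = 0x12.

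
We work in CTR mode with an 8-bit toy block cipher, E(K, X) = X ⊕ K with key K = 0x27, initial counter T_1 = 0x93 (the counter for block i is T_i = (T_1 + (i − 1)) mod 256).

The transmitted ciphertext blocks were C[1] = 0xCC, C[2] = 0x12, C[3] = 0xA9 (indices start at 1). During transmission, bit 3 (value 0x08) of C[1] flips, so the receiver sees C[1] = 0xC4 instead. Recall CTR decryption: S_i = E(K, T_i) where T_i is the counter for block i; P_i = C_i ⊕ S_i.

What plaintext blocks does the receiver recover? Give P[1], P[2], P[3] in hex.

P[1] = 0x70, P[2] = 0xA1, P[3] = 0x1B

Only C[1] changed, to 0xC4. In CTR, a change in C_i flips the same bit in P_i only; the keystream is unaffected. Decrypting the received ciphertext:
P[1]: T = 0x93, S = E(K, T) = 0xB4; 0xC4 ⊕ 0xB4 = 0x70.
P[2]: T = 0x94, S = E(K, T) = 0xB3; 0x12 ⊕ 0xB3 = 0xA1.
P[3]: T = 0x95, S = E(K, T) = 0xB2; 0xA9 ⊕ 0xB2 = 0x1B.
Blocks that differ from the original plaintext: P[1].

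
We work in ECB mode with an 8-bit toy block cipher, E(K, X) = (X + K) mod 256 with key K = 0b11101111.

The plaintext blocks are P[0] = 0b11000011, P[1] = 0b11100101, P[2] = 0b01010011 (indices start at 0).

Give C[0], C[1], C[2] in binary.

C[0] = 0b10110010, C[1] = 0b11010100, C[2] = 0b01000010

ECB encryption: C_i = E(K, P_i).
C[0]: E(K, 0b11000011) = 0b10110010.
C[1]: E(K, 0b11100101) = 0b11010100.
C[2]: E(K, 0b01010011) = 0b01000010.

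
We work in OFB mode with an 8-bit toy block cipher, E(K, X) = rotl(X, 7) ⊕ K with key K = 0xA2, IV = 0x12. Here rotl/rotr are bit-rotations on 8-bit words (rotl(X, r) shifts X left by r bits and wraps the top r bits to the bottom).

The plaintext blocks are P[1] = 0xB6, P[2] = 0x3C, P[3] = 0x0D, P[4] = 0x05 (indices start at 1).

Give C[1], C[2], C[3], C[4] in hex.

OFB encryption: S_i = E(K, S_{i−1}) with S_{0} = IV; C_i = P_i ⊕ S_i.
C[1]: S = E(K, 0x12) = 0xAB; 0xB6 ⊕ 0xAB = 0x1D.
C[2]: S = E(K, 0xAB) = 0x77; 0x3C ⊕ 0x77 = 0x4B.
C[3]: S = E(K, 0x77) = 0x19; 0x0D ⊕ 0x19 = 0x14.
C[4]: S = E(K, 0x19) = 0x2E; 0x05 ⊕ 0x2E = 0x2B.

C[1] = 0x1D, C[2] = 0x4B, C[3] = 0x14, C[4] = 0x2B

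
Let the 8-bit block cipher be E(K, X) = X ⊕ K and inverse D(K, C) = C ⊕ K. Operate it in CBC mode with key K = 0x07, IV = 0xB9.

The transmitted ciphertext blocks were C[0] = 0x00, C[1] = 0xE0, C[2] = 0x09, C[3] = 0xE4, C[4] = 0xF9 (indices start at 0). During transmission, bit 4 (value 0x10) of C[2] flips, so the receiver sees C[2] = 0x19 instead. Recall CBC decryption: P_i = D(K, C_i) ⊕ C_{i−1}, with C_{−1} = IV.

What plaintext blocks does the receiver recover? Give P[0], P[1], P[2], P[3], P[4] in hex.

P[0] = 0xBE, P[1] = 0xE7, P[2] = 0xFE, P[3] = 0xFA, P[4] = 0x1A

Only C[2] changed, to 0x19. In CBC, a change in C_i garbles P_i and flips the same bit in P_{i+1}. Decrypting the received ciphertext:
P[0]: D(K, 0x00) = 0x07; 0x07 ⊕ 0xB9 = 0xBE.
P[1]: D(K, 0xE0) = 0xE7; 0xE7 ⊕ 0x00 = 0xE7.
P[2]: D(K, 0x19) = 0x1E; 0x1E ⊕ 0xE0 = 0xFE.
P[3]: D(K, 0xE4) = 0xE3; 0xE3 ⊕ 0x19 = 0xFA.
P[4]: D(K, 0xF9) = 0xFE; 0xFE ⊕ 0xE4 = 0x1A.
Blocks that differ from the original plaintext: P[2], P[3].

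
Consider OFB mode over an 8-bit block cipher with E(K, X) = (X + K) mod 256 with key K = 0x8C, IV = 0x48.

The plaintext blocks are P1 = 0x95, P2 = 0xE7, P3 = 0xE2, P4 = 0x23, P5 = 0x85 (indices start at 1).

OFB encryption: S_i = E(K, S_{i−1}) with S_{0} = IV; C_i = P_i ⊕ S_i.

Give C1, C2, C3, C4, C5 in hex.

C1 = 0x41, C2 = 0x87, C3 = 0x0E, C4 = 0x5B, C5 = 0x81

C1: S = E(K, 0x48) = 0xD4; 0x95 ⊕ 0xD4 = 0x41.
C2: S = E(K, 0xD4) = 0x60; 0xE7 ⊕ 0x60 = 0x87.
C3: S = E(K, 0x60) = 0xEC; 0xE2 ⊕ 0xEC = 0x0E.
C4: S = E(K, 0xEC) = 0x78; 0x23 ⊕ 0x78 = 0x5B.
C5: S = E(K, 0x78) = 0x04; 0x85 ⊕ 0x04 = 0x81.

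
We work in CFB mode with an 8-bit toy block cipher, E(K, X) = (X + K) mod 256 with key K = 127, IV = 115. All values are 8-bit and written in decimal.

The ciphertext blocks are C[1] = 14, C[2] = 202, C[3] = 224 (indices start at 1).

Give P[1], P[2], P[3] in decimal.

CFB decryption: P_i = C_i ⊕ E(K, C_{i−1}), with C_{0} = IV.
P[1]: E(K, 115) = 242; 14 ⊕ 242 = 252.
P[2]: E(K, 14) = 141; 202 ⊕ 141 = 71.
P[3]: E(K, 202) = 73; 224 ⊕ 73 = 169.

P[1] = 252, P[2] = 71, P[3] = 169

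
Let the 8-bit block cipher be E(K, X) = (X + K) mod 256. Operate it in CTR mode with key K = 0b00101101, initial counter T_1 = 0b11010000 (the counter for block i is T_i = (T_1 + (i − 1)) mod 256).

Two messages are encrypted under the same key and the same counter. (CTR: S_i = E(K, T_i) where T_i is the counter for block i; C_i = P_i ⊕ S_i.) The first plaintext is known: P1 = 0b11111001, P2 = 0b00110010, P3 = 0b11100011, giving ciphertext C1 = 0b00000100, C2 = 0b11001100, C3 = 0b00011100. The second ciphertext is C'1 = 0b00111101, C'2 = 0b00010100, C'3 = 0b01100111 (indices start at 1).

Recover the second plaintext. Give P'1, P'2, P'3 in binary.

P'1 = 0b11000000, P'2 = 0b11101010, P'3 = 0b10011000

In CTR with a reused counter, both messages share the same keystream S_i, so C_i ⊕ C'_i = P_i ⊕ P'_i and thus P'_i = P_i ⊕ C_i ⊕ C'_i.
P'1: 0b11111001 ⊕ 0b00000100 ⊕ 0b00111101 = 0b11000000.
P'2: 0b00110010 ⊕ 0b11001100 ⊕ 0b00010100 = 0b11101010.
P'3: 0b11100011 ⊕ 0b00011100 ⊕ 0b01100111 = 0b10011000.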